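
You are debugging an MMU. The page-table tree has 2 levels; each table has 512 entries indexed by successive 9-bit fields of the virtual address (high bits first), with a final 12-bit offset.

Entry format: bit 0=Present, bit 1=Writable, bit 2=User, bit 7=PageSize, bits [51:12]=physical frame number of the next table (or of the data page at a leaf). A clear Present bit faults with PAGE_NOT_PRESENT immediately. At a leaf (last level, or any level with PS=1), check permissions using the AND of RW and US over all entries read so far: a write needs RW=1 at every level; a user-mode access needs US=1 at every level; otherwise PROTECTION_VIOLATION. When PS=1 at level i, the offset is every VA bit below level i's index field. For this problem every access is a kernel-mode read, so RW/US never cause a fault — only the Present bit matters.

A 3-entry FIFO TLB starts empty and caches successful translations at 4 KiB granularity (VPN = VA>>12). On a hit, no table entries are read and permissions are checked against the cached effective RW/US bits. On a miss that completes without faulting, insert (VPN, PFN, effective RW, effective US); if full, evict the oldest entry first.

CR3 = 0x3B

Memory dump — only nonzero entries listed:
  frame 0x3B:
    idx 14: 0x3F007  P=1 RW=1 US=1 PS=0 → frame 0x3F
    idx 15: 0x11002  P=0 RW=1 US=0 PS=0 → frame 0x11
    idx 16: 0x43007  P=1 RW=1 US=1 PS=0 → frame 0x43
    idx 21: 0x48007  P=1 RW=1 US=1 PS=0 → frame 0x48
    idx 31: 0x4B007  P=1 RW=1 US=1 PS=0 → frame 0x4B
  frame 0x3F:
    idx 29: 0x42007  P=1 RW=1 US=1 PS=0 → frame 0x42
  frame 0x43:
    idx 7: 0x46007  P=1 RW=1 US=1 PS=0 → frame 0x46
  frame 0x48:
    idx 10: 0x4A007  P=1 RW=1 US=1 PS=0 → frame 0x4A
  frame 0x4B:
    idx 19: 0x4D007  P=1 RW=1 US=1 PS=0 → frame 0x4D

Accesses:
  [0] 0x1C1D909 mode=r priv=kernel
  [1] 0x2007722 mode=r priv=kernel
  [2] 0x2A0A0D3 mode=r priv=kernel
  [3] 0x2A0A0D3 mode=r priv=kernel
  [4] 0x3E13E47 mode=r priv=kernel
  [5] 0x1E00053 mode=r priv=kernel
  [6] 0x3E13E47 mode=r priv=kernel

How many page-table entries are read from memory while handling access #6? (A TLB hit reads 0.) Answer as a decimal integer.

Walk each access:
#0 VA=0x1C1D909 (r,kernel):
  [0] read 0x3B idx=14: raw=0x3F007 flags P=1 W=1 U=1 S=0
  [1] read 0x3F idx=29: raw=0x42007 flags P=1 W=1 U=1 S=0
  ⇒ phys 0x42909  [2 reads]
#1 VA=0x2007722 (r,kernel):
  [0] read 0x3B idx=16: raw=0x43007 flags P=1 W=1 U=1 S=0
  [1] read 0x43 idx=7: raw=0x46007 flags P=1 W=1 U=1 S=0
  ⇒ phys 0x46722  [2 reads]
#2 VA=0x2A0A0D3 (r,kernel):
  [0] read 0x3B idx=21: raw=0x48007 flags P=1 W=1 U=1 S=0
  [1] read 0x48 idx=10: raw=0x4A007 flags P=1 W=1 U=1 S=0
  ⇒ phys 0x4A0D3  [2 reads]
#3 VA=0x2A0A0D3 (r,kernel):
  TLB hit vpn=0x2A0A → PA=0x4A0D3
#4 VA=0x3E13E47 (r,kernel):
  [0] read 0x3B idx=31: raw=0x4B007 flags P=1 W=1 U=1 S=0
  [1] read 0x4B idx=19: raw=0x4D007 flags P=1 W=1 U=1 S=0
  ⇒ phys 0x4DE47  [2 reads]
#5 VA=0x1E00053 (r,kernel):
  [0] read 0x3B idx=15: raw=0x11002 flags P=0 W=1 U=0 S=0
  ⇒ fault: PAGE_NOT_PRESENT  — 1 lookups
#6 VA=0x3E13E47 (r,kernel):
  TLB hit vpn=0x3E13 → PA=0x4DE47

Entries read for #6: 0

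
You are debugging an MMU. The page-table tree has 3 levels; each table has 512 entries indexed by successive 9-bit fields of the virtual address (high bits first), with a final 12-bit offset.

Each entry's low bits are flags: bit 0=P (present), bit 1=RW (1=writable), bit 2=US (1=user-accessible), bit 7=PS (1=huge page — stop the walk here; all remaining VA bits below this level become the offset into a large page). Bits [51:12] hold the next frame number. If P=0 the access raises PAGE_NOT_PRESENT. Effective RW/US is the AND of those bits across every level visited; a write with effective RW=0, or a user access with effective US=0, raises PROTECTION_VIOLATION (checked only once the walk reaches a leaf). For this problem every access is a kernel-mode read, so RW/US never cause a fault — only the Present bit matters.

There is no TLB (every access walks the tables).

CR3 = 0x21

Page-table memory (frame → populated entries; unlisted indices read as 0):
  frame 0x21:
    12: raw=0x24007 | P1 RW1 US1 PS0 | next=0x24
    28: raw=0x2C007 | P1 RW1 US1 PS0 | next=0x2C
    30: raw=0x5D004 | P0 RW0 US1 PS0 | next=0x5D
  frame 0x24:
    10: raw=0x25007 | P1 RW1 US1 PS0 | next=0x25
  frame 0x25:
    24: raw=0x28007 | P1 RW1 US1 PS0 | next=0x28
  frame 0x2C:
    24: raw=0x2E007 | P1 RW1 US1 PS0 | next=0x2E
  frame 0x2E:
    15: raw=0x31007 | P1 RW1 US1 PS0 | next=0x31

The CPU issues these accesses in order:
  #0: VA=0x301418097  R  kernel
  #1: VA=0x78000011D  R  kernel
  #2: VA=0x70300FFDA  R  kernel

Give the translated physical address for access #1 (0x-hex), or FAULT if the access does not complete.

Per-access translation:
#0 VA=0x301418097 (r,kernel):
  lvl0: tbl 0x21, slot 12 ⇒ 0x24007 (P1/RW1/US1/PS0)
  lvl1: tbl 0x24, slot 10 ⇒ 0x25007 (P1/RW1/US1/PS0)
  lvl2: tbl 0x25, slot 24 ⇒ 0x28007 (P1/RW1/US1/PS0)
  ✓ 0x28097  — 3 lookups
#1 VA=0x78000011D (r,kernel):
  lvl0: tbl 0x21, slot 30 ⇒ 0x5D004 (P0/RW0/US1/PS0)
  → PAGE_NOT_PRESENT  (1 entries read)
#2 VA=0x70300FFDA (r,kernel):
  lvl0: tbl 0x21, slot 28 ⇒ 0x2C007 (P1/RW1/US1/PS0)
  lvl1: tbl 0x2C, slot 24 ⇒ 0x2E007 (P1/RW1/US1/PS0)
  lvl2: tbl 0x2E, slot 15 ⇒ 0x31007 (P1/RW1/US1/PS0)
  ✓ 0x31FDA  — 3 lookups

Access #1 PA: FAULT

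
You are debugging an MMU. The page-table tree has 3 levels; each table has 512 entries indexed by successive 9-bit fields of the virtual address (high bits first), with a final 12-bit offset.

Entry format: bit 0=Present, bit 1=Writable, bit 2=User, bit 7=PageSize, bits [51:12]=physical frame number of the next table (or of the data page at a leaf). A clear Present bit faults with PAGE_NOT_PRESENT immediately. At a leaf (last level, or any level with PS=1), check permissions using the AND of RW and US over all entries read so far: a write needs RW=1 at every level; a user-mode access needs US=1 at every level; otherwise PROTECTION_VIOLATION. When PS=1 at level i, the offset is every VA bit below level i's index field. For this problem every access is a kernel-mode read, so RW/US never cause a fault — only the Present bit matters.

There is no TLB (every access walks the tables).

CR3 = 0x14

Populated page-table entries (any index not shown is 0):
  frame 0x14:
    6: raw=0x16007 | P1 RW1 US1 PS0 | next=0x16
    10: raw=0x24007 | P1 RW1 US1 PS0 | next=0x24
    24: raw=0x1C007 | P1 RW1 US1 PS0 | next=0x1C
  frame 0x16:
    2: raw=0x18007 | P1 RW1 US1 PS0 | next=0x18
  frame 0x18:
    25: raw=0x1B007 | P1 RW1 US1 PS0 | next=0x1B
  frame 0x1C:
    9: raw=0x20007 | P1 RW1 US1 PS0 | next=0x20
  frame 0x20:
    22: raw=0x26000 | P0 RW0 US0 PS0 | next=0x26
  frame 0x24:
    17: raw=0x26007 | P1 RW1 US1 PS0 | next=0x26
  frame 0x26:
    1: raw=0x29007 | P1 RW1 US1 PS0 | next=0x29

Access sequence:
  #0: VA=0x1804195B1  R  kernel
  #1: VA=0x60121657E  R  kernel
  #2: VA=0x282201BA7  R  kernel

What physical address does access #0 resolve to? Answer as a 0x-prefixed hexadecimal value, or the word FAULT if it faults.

Trace:
#0 VA=0x1804195B1 (r,kernel):
  L0: frame=0x14 idx=6 entry=0x16007 [P=1 RW=1 US=1 PS=0]
  L1: frame=0x16 idx=2 entry=0x18007 [P=1 RW=1 US=1 PS=0]
  L2: frame=0x18 idx=25 entry=0x1B007 [P=1 RW=1 US=1 PS=0]
  ⇒ phys 0x1B5B1  [3 reads]
#1 VA=0x60121657E (r,kernel):
  L0: frame=0x14 idx=24 entry=0x1C007 [P=1 RW=1 US=1 PS=0]
  L1: frame=0x1C idx=9 entry=0x20007 [P=1 RW=1 US=1 PS=0]
  L2: frame=0x20 idx=22 entry=0x26000 [P=0 RW=0 US=0 PS=0]
  ⇒ fault: PAGE_NOT_PRESENT  — 3 lookups
#2 VA=0x282201BA7 (r,kernel):
  L0: frame=0x14 idx=10 entry=0x24007 [P=1 RW=1 US=1 PS=0]
  L1: frame=0x24 idx=17 entry=0x26007 [P=1 RW=1 US=1 PS=0]
  L2: frame=0x26 idx=1 entry=0x29007 [P=1 RW=1 US=1 PS=0]
  ⇒ phys 0x29BA7  [3 reads]

Access #0 PA: 0x1B5B1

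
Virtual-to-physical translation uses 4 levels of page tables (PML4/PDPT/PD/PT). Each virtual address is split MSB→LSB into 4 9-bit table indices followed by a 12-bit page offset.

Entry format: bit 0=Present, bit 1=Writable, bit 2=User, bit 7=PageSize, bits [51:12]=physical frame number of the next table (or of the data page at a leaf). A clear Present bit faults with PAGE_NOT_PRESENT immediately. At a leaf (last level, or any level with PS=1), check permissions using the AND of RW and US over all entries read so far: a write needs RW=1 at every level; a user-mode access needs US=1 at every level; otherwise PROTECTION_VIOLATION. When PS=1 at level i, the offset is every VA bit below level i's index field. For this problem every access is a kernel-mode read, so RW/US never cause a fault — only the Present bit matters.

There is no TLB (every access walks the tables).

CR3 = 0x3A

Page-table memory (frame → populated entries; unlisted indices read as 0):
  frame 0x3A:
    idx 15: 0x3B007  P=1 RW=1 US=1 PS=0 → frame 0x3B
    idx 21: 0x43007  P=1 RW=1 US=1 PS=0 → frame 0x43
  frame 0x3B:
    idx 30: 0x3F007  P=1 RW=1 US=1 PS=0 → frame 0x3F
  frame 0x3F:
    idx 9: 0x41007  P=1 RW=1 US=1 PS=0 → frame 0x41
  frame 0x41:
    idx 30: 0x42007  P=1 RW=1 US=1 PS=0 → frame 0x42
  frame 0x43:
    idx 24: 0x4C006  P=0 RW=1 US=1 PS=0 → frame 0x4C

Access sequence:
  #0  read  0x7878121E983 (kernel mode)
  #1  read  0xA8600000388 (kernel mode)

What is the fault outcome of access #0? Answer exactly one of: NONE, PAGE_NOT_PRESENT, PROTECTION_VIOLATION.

Walk each access:
#0 VA=0x7878121E983 (r,kernel):
  lvl0: tbl 0x3A, slot 15 ⇒ 0x3B007 (P1/RW1/US1/PS0)
  lvl1: tbl 0x3B, slot 30 ⇒ 0x3F007 (P1/RW1/US1/PS0)
  lvl2: tbl 0x3F, slot 9 ⇒ 0x41007 (P1/RW1/US1/PS0)
  lvl3: tbl 0x41, slot 30 ⇒ 0x42007 (P1/RW1/US1/PS0)
  → PA=0x42983  (4 entries read)
#1 VA=0xA8600000388 (r,kernel):
  lvl0: tbl 0x3A, slot 21 ⇒ 0x43007 (P1/RW1/US1/PS0)
  lvl1: tbl 0x43, slot 24 ⇒ 0x4C006 (P0/RW1/US1/PS0)
  → PAGE_NOT_PRESENT  (2 entries read)

Access #0 fault: NONE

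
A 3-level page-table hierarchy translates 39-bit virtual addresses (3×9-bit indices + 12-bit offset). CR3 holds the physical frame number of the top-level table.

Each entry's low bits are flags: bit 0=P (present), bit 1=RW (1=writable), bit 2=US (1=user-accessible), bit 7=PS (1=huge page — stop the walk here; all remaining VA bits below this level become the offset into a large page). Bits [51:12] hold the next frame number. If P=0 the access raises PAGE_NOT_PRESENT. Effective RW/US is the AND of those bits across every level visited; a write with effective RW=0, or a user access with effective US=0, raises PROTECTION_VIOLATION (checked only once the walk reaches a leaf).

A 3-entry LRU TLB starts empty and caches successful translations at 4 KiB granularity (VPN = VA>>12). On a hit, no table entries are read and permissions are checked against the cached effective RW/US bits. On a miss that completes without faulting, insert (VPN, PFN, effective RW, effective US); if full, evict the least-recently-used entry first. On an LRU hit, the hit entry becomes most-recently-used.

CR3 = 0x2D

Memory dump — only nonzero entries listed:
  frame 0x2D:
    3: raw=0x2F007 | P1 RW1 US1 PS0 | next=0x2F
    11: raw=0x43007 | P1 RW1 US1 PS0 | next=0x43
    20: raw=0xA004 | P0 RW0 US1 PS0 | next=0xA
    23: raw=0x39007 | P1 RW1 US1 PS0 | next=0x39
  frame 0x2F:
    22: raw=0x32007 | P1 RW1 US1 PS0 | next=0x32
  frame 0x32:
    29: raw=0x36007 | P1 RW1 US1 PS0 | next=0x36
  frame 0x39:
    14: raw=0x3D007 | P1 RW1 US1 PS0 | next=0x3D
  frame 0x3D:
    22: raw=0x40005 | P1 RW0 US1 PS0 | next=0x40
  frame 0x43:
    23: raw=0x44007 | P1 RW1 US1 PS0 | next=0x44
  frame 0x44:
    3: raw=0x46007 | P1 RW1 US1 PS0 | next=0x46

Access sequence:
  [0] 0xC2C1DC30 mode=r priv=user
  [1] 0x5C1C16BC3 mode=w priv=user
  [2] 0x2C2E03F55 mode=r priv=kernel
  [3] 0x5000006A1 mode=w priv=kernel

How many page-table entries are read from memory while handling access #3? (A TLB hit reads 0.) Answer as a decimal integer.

Walk each access:
#0 VA=0xC2C1DC30 (r,user):
  [0] read 0x2D idx=3: raw=0x2F007 flags P=1 W=1 U=1 S=0
  [1] read 0x2F idx=22: raw=0x32007 flags P=1 W=1 U=1 S=0
  [2] read 0x32 idx=29: raw=0x36007 flags P=1 W=1 U=1 S=0
  → PA=0x36C30  (3 entries read)
#1 VA=0x5C1C16BC3 (w,user):
  [0] read 0x2D idx=23: raw=0x39007 flags P=1 W=1 U=1 S=0
  [1] read 0x39 idx=14: raw=0x3D007 flags P=1 W=1 U=1 S=0
  [2] read 0x3D idx=22: raw=0x40005 flags P=1 W=0 U=1 S=0
  ⇒ fault: PROTECTION_VIOLATION  — 3 lookups
#2 VA=0x2C2E03F55 (r,kernel):
  [0] read 0x2D idx=11: raw=0x43007 flags P=1 W=1 U=1 S=0
  [1] read 0x43 idx=23: raw=0x44007 flags P=1 W=1 U=1 S=0
  [2] read 0x44 idx=3: raw=0x46007 flags P=1 W=1 U=1 S=0
  → PA=0x46F55  (3 entries read)
#3 VA=0x5000006A1 (w,kernel):
  [0] read 0x2D idx=20: raw=0xA004 flags P=0 W=0 U=1 S=0
  ⇒ fault: PAGE_NOT_PRESENT  — 1 lookups

Entries read for #3: 1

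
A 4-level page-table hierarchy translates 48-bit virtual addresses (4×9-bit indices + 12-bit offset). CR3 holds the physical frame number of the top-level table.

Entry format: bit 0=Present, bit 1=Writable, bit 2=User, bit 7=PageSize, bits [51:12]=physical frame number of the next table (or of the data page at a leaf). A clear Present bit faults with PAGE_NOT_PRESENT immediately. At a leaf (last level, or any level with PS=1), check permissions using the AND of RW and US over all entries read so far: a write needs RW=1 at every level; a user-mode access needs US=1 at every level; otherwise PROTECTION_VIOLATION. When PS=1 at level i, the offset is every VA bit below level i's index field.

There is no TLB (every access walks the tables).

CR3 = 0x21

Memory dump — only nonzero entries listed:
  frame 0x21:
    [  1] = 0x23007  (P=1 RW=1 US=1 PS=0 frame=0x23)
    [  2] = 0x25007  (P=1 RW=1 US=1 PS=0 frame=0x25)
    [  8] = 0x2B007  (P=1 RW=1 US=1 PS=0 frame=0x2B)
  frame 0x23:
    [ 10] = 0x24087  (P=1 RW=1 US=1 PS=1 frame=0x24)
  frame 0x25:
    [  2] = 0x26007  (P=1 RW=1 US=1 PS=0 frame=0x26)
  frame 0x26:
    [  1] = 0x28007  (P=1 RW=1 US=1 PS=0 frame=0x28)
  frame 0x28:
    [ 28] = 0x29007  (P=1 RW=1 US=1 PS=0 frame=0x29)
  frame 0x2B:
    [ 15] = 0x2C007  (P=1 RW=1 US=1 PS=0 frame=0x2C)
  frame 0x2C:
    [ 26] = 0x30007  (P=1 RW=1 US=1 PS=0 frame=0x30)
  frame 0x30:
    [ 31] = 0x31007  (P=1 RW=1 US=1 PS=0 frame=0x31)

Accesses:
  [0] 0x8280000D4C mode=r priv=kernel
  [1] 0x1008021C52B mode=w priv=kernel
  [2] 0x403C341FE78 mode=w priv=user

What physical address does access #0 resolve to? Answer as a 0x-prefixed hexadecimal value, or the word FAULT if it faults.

Trace:
#0 VA=0x8280000D4C (r,kernel):
  L0: frame=0x21 idx=1 entry=0x23007 [P=1 RW=1 US=1 PS=0]
  L1: frame=0x23 idx=10 entry=0x24087 [P=1 RW=1 US=1 PS=1]
  ✓ 0x24D4C (huge @L1)  — 2 lookups
#1 VA=0x1008021C52B (w,kernel):
  L0: frame=0x21 idx=2 entry=0x25007 [P=1 RW=1 US=1 PS=0]
  L1: frame=0x25 idx=2 entry=0x26007 [P=1 RW=1 US=1 PS=0]
  L2: frame=0x26 idx=1 entry=0x28007 [P=1 RW=1 US=1 PS=0]
  L3: frame=0x28 idx=28 entry=0x29007 [P=1 RW=1 US=1 PS=0]
  ✓ 0x2952B  — 4 lookups
#2 VA=0x403C341FE78 (w,user):
  L0: frame=0x21 idx=8 entry=0x2B007 [P=1 RW=1 US=1 PS=0]
  L1: frame=0x2B idx=15 entry=0x2C007 [P=1 RW=1 US=1 PS=0]
  L2: frame=0x2C idx=26 entry=0x30007 [P=1 RW=1 US=1 PS=0]
  L3: frame=0x30 idx=31 entry=0x31007 [P=1 RW=1 US=1 PS=0]
  ✓ 0x31E78  — 4 lookups

Access #0 PA: 0x24D4C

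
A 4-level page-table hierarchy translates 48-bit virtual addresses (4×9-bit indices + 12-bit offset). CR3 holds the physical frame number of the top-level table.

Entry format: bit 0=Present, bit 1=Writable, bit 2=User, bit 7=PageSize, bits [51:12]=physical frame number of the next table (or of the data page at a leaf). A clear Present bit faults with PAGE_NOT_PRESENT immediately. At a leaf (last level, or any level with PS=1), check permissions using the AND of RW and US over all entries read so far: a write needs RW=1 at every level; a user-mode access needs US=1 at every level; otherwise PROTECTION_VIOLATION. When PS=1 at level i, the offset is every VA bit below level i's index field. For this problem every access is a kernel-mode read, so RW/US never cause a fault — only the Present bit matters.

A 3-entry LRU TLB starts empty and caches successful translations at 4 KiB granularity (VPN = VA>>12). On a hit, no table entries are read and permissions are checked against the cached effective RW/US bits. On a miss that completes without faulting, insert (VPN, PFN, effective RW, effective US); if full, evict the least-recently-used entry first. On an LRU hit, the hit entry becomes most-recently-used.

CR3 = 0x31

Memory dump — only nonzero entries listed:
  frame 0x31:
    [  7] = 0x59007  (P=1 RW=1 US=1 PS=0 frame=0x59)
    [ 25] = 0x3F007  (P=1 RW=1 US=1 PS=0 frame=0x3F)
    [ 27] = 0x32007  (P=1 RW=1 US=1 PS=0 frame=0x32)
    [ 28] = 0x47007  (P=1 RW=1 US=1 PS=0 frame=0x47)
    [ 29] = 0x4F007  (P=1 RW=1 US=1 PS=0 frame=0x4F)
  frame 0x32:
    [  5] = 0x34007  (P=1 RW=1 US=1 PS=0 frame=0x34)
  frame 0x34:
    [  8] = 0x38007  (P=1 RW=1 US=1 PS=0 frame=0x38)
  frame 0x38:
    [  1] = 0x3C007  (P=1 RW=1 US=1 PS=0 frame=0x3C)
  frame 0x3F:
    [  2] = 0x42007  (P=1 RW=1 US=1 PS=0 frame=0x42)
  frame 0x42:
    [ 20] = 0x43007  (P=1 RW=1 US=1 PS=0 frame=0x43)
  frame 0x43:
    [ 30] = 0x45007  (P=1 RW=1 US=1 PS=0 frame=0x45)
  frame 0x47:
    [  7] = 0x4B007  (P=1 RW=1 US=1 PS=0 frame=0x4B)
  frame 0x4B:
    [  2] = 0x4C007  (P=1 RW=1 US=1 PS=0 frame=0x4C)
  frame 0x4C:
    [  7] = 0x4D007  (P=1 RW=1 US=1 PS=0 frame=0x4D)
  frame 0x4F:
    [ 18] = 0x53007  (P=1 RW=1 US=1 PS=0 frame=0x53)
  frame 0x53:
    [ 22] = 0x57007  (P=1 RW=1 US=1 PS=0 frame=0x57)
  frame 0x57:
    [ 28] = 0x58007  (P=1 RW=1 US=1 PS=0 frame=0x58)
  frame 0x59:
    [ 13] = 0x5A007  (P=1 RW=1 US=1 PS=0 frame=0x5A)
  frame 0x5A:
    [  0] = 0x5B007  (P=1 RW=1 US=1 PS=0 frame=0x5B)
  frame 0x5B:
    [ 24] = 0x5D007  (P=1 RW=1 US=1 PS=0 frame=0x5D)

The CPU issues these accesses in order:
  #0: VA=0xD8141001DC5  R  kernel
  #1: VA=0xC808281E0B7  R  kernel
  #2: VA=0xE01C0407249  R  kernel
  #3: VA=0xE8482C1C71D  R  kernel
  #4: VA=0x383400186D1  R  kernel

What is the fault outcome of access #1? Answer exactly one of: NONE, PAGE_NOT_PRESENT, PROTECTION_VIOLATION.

Walk each access:
#0 VA=0xD8141001DC5 (r,kernel):
  [0] read 0x31 idx=27: raw=0x32007 flags P=1 W=1 U=1 S=0
  [1] read 0x32 idx=5: raw=0x34007 flags P=1 W=1 U=1 S=0
  [2] read 0x34 idx=8: raw=0x38007 flags P=1 W=1 U=1 S=0
  [3] read 0x38 idx=1: raw=0x3C007 flags P=1 W=1 U=1 S=0
  ✓ 0x3CDC5  — 4 lookups
#1 VA=0xC808281E0B7 (r,kernel):
  [0] read 0x31 idx=25: raw=0x3F007 flags P=1 W=1 U=1 S=0
  [1] read 0x3F idx=2: raw=0x42007 flags P=1 W=1 U=1 S=0
  [2] read 0x42 idx=20: raw=0x43007 flags P=1 W=1 U=1 S=0
  [3] read 0x43 idx=30: raw=0x45007 flags P=1 W=1 U=1 S=0
  ✓ 0x450B7  — 4 lookups
#2 VA=0xE01C0407249 (r,kernel):
  [0] read 0x31 idx=28: raw=0x47007 flags P=1 W=1 U=1 S=0
  [1] read 0x47 idx=7: raw=0x4B007 flags P=1 W=1 U=1 S=0
  [2] read 0x4B idx=2: raw=0x4C007 flags P=1 W=1 U=1 S=0
  [3] read 0x4C idx=7: raw=0x4D007 flags P=1 W=1 U=1 S=0
  ✓ 0x4D249  — 4 lookups
#3 VA=0xE8482C1C71D (r,kernel):
  [0] read 0x31 idx=29: raw=0x4F007 flags P=1 W=1 U=1 S=0
  [1] read 0x4F idx=18: raw=0x53007 flags P=1 W=1 U=1 S=0
  [2] read 0x53 idx=22: raw=0x57007 flags P=1 W=1 U=1 S=0
  [3] read 0x57 idx=28: raw=0x58007 flags P=1 W=1 U=1 S=0
  ✓ 0x5871D  — 4 lookups
#4 VA=0x383400186D1 (r,kernel):
  [0] read 0x31 idx=7: raw=0x59007 flags P=1 W=1 U=1 S=0
  [1] read 0x59 idx=13: raw=0x5A007 flags P=1 W=1 U=1 S=0
  [2] read 0x5A idx=0: raw=0x5B007 flags P=1 W=1 U=1 S=0
  [3] read 0x5B idx=24: raw=0x5D007 flags P=1 W=1 U=1 S=0
  ✓ 0x5D6D1  — 4 lookups

Access #1 fault: NONE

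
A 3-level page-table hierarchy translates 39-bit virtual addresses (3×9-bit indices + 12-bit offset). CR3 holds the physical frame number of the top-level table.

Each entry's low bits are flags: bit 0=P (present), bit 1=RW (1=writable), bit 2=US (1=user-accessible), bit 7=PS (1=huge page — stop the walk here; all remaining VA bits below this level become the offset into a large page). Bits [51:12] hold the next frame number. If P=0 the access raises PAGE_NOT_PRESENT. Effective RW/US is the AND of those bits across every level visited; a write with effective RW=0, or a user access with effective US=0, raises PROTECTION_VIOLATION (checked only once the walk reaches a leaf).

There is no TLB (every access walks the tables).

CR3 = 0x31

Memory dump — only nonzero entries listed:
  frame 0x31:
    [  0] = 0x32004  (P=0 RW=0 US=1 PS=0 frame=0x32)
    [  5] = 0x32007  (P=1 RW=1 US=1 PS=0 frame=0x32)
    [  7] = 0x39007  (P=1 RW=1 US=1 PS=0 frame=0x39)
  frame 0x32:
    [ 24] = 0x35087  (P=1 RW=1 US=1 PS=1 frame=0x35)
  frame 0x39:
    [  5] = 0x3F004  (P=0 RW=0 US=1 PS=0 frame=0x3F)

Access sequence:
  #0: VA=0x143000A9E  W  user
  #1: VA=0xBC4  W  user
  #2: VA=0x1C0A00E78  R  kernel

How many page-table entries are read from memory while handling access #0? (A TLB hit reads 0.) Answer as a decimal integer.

Per-access translation:
#0 VA=0x143000A9E (w,user):
  L0 @0x31[5] → 0x32007  P=1,RW=1,US=1,PS=0
  L1 @0x32[24] → 0x35087  P=1,RW=1,US=1,PS=1
  → PA=0x35A9E (huge @L1)  (2 entries read)
#1 VA=0xBC4 (w,user):
  L0 @0x31[0] → 0x32004  P=0,RW=0,US=1,PS=0
  ⇒ fault: PAGE_NOT_PRESENT  — 1 lookups
#2 VA=0x1C0A00E78 (r,kernel):
  L0 @0x31[7] → 0x39007  P=1,RW=1,US=1,PS=0
  L1 @0x39[5] → 0x3F004  P=0,RW=0,US=1,PS=0
  ⇒ fault: PAGE_NOT_PRESENT  — 2 lookups

Entries read for #0: 2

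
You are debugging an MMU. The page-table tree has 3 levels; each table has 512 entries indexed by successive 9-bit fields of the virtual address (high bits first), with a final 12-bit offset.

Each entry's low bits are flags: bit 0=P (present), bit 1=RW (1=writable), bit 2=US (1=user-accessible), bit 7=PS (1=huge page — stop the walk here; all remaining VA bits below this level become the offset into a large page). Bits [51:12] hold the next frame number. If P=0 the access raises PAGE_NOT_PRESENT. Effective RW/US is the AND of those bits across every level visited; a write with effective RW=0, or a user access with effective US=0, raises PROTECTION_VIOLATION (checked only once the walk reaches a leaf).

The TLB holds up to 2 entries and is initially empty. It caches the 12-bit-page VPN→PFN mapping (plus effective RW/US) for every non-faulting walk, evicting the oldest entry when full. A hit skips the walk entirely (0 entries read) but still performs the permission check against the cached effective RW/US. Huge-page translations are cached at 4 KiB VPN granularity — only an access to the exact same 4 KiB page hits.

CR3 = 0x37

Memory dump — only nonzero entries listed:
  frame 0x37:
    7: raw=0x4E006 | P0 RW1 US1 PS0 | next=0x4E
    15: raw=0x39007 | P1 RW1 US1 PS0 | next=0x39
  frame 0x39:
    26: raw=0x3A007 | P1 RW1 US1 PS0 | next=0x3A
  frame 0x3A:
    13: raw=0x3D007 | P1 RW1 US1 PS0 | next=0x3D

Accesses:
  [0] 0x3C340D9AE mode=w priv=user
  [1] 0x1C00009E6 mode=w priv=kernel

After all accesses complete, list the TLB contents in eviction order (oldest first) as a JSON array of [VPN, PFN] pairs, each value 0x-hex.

Trace:
#0 VA=0x3C340D9AE (w,user):
  L0: frame=0x37 idx=15 entry=0x39007 [P=1 RW=1 US=1 PS=0]
  L1: frame=0x39 idx=26 entry=0x3A007 [P=1 RW=1 US=1 PS=0]
  L2: frame=0x3A idx=13 entry=0x3D007 [P=1 RW=1 US=1 PS=0]
  → PA=0x3D9AE  (3 entries read)
#1 VA=0x1C00009E6 (w,kernel):
  L0: frame=0x37 idx=7 entry=0x4E006 [P=0 RW=1 US=1 PS=0]
  ✗ PAGE_NOT_PRESENT  [1 reads]

TLB: [["0x3C340D", "0x3D"]]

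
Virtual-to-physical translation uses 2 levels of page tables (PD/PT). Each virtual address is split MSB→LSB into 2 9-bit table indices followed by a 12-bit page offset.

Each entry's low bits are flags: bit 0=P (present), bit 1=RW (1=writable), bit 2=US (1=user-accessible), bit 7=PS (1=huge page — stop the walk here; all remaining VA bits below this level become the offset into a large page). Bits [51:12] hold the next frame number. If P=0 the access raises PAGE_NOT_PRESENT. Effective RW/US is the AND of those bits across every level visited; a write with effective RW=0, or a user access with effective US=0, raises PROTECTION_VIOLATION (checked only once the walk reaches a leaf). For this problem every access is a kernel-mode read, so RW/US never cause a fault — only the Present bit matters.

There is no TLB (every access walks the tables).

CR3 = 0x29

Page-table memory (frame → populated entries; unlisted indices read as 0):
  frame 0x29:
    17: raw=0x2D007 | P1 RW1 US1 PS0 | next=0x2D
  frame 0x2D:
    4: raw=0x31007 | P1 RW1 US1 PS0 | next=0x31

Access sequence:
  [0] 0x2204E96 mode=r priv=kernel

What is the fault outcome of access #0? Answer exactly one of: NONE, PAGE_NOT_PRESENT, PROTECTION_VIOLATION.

Per-access translation:
#0 VA=0x2204E96 (r,kernel):
  [0] read 0x29 idx=17: raw=0x2D007 flags P=1 W=1 U=1 S=0
  [1] read 0x2D idx=4: raw=0x31007 flags P=1 W=1 U=1 S=0
  ✓ 0x31E96  — 2 lookups

Access #0 fault: NONE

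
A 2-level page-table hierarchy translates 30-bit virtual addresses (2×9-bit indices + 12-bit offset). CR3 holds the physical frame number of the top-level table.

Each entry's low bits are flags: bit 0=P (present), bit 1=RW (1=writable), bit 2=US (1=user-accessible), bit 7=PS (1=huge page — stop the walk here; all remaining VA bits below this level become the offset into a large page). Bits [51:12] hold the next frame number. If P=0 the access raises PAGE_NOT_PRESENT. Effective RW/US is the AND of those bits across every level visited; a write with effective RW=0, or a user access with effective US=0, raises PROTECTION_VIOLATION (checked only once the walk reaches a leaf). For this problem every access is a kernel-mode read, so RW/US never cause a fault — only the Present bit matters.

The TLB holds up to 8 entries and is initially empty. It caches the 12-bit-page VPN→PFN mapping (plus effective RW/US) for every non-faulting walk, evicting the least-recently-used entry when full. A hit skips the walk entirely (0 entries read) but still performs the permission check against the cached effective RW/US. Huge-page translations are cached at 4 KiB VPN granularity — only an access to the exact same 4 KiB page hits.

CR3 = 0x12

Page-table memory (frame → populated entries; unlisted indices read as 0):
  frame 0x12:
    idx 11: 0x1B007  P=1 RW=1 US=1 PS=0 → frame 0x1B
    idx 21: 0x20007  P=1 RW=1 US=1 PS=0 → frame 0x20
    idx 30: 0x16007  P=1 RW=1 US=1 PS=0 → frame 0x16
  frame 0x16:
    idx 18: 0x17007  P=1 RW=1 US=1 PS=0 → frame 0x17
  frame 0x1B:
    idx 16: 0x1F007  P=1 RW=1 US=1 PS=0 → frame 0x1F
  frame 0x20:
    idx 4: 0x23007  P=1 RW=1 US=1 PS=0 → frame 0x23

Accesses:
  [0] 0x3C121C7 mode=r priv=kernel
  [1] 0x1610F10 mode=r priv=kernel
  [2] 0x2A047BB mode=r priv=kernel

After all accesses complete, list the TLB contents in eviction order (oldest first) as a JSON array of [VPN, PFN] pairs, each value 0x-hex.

Per-access translation:
#0 VA=0x3C121C7 (r,kernel):
  L0: frame=0x12 idx=30 entry=0x16007 [P=1 RW=1 US=1 PS=0]
  L1: frame=0x16 idx=18 entry=0x17007 [P=1 RW=1 US=1 PS=0]
  ✓ 0x171C7  — 2 lookups
#1 VA=0x1610F10 (r,kernel):
  L0: frame=0x12 idx=11 entry=0x1B007 [P=1 RW=1 US=1 PS=0]
  L1: frame=0x1B idx=16 entry=0x1F007 [P=1 RW=1 US=1 PS=0]
  ✓ 0x1FF10  — 2 lookups
#2 VA=0x2A047BB (r,kernel):
  L0: frame=0x12 idx=21 entry=0x20007 [P=1 RW=1 US=1 PS=0]
  L1: frame=0x20 idx=4 entry=0x23007 [P=1 RW=1 US=1 PS=0]
  ✓ 0x237BB  — 2 lookups

TLB: [["0x3C12", "0x17"], ["0x1610", "0x1F"], ["0x2A04", "0x23"]]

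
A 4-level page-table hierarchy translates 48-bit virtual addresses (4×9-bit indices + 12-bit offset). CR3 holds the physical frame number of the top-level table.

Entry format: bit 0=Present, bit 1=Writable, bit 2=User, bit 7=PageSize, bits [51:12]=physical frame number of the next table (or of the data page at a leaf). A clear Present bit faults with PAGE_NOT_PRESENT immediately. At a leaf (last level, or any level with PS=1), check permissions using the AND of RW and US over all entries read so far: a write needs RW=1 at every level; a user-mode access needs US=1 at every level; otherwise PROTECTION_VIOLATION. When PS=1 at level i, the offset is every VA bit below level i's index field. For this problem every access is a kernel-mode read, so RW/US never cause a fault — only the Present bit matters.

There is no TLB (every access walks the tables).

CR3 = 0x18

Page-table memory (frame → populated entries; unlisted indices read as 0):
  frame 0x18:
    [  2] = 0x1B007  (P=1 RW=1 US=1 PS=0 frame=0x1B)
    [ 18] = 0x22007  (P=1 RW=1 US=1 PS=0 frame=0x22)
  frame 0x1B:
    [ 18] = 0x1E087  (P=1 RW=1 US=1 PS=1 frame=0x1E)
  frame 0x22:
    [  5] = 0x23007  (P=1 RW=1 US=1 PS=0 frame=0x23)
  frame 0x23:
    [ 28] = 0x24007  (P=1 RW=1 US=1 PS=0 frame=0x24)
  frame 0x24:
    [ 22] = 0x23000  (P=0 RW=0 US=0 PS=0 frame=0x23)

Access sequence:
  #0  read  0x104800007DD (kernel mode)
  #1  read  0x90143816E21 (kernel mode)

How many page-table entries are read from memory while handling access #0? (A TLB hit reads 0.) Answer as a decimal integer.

Trace:
#0 VA=0x104800007DD (r,kernel):
  lvl0: tbl 0x18, slot 2 ⇒ 0x1B007 (P1/RW1/US1/PS0)
  lvl1: tbl 0x1B, slot 18 ⇒ 0x1E087 (P1/RW1/US1/PS1)
  → PA=0x1E7DD (huge @L1)  (2 entries read)
#1 VA=0x90143816E21 (r,kernel):
  lvl0: tbl 0x18, slot 18 ⇒ 0x22007 (P1/RW1/US1/PS0)
  lvl1: tbl 0x22, slot 5 ⇒ 0x23007 (P1/RW1/US1/PS0)
  lvl2: tbl 0x23, slot 28 ⇒ 0x24007 (P1/RW1/US1/PS0)
  lvl3: tbl 0x24, slot 22 ⇒ 0x23000 (P0/RW0/US0/PS0)
  → PAGE_NOT_PRESENT  (4 entries read)

Entries read for #0: 2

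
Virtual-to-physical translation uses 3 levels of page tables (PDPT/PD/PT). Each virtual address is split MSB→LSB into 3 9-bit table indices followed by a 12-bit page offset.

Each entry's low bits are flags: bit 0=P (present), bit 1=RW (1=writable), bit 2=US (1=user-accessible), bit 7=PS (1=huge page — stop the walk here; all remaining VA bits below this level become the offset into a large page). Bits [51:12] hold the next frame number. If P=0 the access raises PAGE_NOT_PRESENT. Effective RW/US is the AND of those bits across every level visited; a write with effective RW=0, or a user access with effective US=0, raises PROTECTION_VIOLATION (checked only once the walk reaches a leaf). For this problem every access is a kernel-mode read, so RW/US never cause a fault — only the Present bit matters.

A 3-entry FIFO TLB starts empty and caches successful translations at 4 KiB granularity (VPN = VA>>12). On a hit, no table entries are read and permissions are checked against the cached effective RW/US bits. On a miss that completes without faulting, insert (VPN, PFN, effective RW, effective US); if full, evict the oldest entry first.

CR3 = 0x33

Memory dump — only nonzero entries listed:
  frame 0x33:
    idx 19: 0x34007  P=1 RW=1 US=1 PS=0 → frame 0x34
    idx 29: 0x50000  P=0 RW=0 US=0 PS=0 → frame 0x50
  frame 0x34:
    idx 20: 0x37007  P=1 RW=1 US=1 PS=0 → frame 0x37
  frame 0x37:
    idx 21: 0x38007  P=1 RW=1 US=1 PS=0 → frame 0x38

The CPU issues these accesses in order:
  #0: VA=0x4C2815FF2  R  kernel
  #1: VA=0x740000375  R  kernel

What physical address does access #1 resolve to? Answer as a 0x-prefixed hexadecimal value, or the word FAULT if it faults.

Per-access translation:
#0 VA=0x4C2815FF2 (r,kernel):
  L0 @0x33[19] → 0x34007  P=1,RW=1,US=1,PS=0
  L1 @0x34[20] → 0x37007  P=1,RW=1,US=1,PS=0
  L2 @0x37[21] → 0x38007  P=1,RW=1,US=1,PS=0
  → PA=0x38FF2  (3 entries read)
#1 VA=0x740000375 (r,kernel):
  L0 @0x33[29] → 0x50000  P=0,RW=0,US=0,PS=0
  → PAGE_NOT_PRESENT  (1 entries read)

Access #1 PA: FAULT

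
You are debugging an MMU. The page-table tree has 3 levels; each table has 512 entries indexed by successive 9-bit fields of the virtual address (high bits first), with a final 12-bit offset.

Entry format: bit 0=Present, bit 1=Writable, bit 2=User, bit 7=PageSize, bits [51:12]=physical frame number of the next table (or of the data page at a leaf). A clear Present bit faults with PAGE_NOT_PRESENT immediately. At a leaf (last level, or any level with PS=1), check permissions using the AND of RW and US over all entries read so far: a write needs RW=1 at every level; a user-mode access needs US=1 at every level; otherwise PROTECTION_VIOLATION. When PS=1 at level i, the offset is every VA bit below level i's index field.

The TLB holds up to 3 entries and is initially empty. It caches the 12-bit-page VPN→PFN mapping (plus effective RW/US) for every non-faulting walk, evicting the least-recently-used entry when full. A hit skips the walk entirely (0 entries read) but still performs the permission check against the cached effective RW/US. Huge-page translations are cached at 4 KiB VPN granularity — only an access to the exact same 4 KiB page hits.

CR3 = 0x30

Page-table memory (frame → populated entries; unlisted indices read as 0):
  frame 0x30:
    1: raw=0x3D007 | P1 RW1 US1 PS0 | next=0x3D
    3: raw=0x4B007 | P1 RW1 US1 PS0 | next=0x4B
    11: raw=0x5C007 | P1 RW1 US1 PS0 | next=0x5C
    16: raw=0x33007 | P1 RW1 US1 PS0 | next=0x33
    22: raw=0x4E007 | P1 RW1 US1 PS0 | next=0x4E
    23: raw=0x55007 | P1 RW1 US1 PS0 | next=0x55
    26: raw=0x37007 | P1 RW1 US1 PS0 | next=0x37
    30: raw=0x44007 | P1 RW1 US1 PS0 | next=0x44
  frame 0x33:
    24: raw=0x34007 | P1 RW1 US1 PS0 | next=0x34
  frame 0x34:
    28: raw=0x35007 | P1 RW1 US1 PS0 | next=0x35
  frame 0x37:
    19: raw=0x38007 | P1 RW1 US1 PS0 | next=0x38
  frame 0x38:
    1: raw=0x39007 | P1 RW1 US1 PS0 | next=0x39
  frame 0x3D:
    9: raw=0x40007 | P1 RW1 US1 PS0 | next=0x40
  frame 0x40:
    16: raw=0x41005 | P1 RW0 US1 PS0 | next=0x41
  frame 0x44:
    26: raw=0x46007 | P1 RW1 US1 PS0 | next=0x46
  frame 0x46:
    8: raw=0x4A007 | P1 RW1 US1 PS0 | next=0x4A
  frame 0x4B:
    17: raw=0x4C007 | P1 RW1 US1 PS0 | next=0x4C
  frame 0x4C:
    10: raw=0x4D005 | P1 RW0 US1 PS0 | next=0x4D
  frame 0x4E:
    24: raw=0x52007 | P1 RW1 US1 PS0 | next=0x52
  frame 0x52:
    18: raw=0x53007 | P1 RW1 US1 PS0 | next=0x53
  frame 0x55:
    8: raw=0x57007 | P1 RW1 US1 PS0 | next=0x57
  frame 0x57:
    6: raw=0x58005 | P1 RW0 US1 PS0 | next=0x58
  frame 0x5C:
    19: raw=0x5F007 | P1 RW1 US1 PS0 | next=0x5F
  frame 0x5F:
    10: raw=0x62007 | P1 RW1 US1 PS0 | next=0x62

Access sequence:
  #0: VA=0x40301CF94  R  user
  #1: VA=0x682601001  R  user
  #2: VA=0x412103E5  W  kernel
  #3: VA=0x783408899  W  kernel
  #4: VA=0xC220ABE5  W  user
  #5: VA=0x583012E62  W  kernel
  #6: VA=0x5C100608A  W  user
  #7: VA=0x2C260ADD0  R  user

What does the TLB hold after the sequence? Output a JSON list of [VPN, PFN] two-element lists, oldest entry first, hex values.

Trace:
#0 VA=0x40301CF94 (r,user):
  lvl0: tbl 0x30, slot 16 ⇒ 0x33007 (P1/RW1/US1/PS0)
  lvl1: tbl 0x33, slot 24 ⇒ 0x34007 (P1/RW1/US1/PS0)
  lvl2: tbl 0x34, slot 28 ⇒ 0x35007 (P1/RW1/US1/PS0)
  → PA=0x35F94  (3 entries read)
#1 VA=0x682601001 (r,user):
  lvl0: tbl 0x30, slot 26 ⇒ 0x37007 (P1/RW1/US1/PS0)
  lvl1: tbl 0x37, slot 19 ⇒ 0x38007 (P1/RW1/US1/PS0)
  lvl2: tbl 0x38, slot 1 ⇒ 0x39007 (P1/RW1/US1/PS0)
  → PA=0x39001  (3 entries read)
#2 VA=0x412103E5 (w,kernel):
  lvl0: tbl 0x30, slot 1 ⇒ 0x3D007 (P1/RW1/US1/PS0)
  lvl1: tbl 0x3D, slot 9 ⇒ 0x40007 (P1/RW1/US1/PS0)
  lvl2: tbl 0x40, slot 16 ⇒ 0x41005 (P1/RW0/US1/PS0)
  → PROTECTION_VIOLATION  (3 entries read)
#3 VA=0x783408899 (w,kernel):
  lvl0: tbl 0x30, slot 30 ⇒ 0x44007 (P1/RW1/US1/PS0)
  lvl1: tbl 0x44, slot 26 ⇒ 0x46007 (P1/RW1/US1/PS0)
  lvl2: tbl 0x46, slot 8 ⇒ 0x4A007 (P1/RW1/US1/PS0)
  → PA=0x4A899  (3 entries read)
#4 VA=0xC220ABE5 (w,user):
  lvl0: tbl 0x30, slot 3 ⇒ 0x4B007 (P1/RW1/US1/PS0)
  lvl1: tbl 0x4B, slot 17 ⇒ 0x4C007 (P1/RW1/US1/PS0)
  lvl2: tbl 0x4C, slot 10 ⇒ 0x4D005 (P1/RW0/US1/PS0)
  → PROTECTION_VIOLATION  (3 entries read)
#5 VA=0x583012E62 (w,kernel):
  lvl0: tbl 0x30, slot 22 ⇒ 0x4E007 (P1/RW1/US1/PS0)
  lvl1: tbl 0x4E, slot 24 ⇒ 0x52007 (P1/RW1/US1/PS0)
  lvl2: tbl 0x52, slot 18 ⇒ 0x53007 (P1/RW1/US1/PS0)
  → PA=0x53E62  (3 entries read)
#6 VA=0x5C100608A (w,user):
  lvl0: tbl 0x30, slot 23 ⇒ 0x55007 (P1/RW1/US1/PS0)
  lvl1: tbl 0x55, slot 8 ⇒ 0x57007 (P1/RW1/US1/PS0)
  lvl2: tbl 0x57, slot 6 ⇒ 0x58005 (P1/RW0/US1/PS0)
  → PROTECTION_VIOLATION  (3 entries read)
#7 VA=0x2C260ADD0 (r,user):
  lvl0: tbl 0x30, slot 11 ⇒ 0x5C007 (P1/RW1/US1/PS0)
  lvl1: tbl 0x5C, slot 19 ⇒ 0x5F007 (P1/RW1/US1/PS0)
  lvl2: tbl 0x5F, slot 10 ⇒ 0x62007 (P1/RW1/US1/PS0)
  → PA=0x62DD0  (3 entries read)

TLB: [["0x783408", "0x4A"], ["0x583012", "0x53"], ["0x2C260A", "0x62"]]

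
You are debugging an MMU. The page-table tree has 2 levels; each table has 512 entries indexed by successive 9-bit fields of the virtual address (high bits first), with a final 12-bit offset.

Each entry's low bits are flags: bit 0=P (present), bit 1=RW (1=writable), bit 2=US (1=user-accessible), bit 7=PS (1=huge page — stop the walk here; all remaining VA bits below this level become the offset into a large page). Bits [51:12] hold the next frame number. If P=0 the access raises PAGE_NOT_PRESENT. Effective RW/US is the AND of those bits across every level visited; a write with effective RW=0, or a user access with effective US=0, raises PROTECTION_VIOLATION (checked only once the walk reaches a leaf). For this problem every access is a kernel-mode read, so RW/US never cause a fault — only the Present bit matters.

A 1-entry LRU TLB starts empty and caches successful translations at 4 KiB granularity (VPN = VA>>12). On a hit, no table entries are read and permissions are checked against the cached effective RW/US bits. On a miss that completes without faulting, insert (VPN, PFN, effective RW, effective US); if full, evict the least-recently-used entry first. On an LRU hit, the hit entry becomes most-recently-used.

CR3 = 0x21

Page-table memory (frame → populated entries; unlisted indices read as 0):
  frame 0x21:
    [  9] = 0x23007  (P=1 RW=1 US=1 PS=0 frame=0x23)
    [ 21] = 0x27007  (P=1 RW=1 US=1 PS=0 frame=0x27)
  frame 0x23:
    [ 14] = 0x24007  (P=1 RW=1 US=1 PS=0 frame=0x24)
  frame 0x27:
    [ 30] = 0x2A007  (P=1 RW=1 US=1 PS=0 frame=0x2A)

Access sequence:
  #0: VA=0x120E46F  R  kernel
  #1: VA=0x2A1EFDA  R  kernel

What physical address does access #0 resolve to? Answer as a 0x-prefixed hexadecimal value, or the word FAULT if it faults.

Trace:
#0 VA=0x120E46F (r,kernel):
  lvl0: tbl 0x21, slot 9 ⇒ 0x23007 (P1/RW1/US1/PS0)
  lvl1: tbl 0x23, slot 14 ⇒ 0x24007 (P1/RW1/US1/PS0)
  → PA=0x2446F  (2 entries read)
#1 VA=0x2A1EFDA (r,kernel):
  lvl0: tbl 0x21, slot 21 ⇒ 0x27007 (P1/RW1/US1/PS0)
  lvl1: tbl 0x27, slot 30 ⇒ 0x2A007 (P1/RW1/US1/PS0)
  → PA=0x2AFDA  (2 entries read)

Access #0 PA: 0x2446F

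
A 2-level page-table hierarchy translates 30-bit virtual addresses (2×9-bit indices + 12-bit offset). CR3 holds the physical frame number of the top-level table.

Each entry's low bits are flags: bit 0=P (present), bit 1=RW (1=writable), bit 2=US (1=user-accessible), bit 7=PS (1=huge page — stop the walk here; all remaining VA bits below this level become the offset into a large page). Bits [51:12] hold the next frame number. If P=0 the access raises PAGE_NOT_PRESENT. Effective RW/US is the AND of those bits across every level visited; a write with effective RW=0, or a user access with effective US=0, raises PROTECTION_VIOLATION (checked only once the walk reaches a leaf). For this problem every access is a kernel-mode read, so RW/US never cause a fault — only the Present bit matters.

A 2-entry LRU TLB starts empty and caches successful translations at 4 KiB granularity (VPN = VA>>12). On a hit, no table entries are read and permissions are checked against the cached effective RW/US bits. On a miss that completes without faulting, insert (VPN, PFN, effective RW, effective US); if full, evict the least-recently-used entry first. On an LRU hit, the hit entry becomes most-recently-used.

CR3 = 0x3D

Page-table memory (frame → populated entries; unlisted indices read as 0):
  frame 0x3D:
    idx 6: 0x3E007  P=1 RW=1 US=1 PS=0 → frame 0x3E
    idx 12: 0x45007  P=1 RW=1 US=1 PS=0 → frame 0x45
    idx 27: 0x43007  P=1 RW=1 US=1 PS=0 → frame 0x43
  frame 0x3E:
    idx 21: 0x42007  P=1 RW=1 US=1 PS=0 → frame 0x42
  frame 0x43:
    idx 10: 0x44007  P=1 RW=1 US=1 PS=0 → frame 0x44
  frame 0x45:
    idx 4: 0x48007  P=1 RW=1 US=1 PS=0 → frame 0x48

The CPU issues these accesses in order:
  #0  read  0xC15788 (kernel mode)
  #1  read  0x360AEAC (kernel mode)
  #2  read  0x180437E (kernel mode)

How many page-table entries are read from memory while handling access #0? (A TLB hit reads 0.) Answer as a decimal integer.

Walk each access:
#0 VA=0xC15788 (r,kernel):
  L0: frame=0x3D idx=6 entry=0x3E007 [P=1 RW=1 US=1 PS=0]
  L1: frame=0x3E idx=21 entry=0x42007 [P=1 RW=1 US=1 PS=0]
  ✓ 0x42788  — 2 lookups
#1 VA=0x360AEAC (r,kernel):
  L0: frame=0x3D idx=27 entry=0x43007 [P=1 RW=1 US=1 PS=0]
  L1: frame=0x43 idx=10 entry=0x44007 [P=1 RW=1 US=1 PS=0]
  ✓ 0x44EAC  — 2 lookups
#2 VA=0x180437E (r,kernel):
  L0: frame=0x3D idx=12 entry=0x45007 [P=1 RW=1 US=1 PS=0]
  L1: frame=0x45 idx=4 entry=0x48007 [P=1 RW=1 US=1 PS=0]
  ✓ 0x4837E  — 2 lookups

Entries read for #0: 2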